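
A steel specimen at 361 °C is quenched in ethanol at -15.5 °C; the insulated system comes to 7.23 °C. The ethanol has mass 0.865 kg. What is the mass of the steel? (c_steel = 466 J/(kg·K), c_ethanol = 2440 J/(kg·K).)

m ≈ 0.291 kg

|Q_steel| = |Q_ethanol|:
m·466·(361 − 7.23) = 0.865·2440·(7.23 − (-15.5))
164857 m = 47974  ⇒  m ≈ 0.291 kg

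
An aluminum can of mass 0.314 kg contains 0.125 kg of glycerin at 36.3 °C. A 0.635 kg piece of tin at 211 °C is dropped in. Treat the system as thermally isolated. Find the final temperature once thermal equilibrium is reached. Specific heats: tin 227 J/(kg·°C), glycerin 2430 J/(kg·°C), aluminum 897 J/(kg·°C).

T_f ≈ 70.8 °C

Let T be the final temperature. ΣQ_i = 0:
0.635×227×(T − 211) + 0.125×2430×(T − 36.3) + 0.314×897×(T − 36.3) = 0
144.15(T − 211) + 303.75(T − 36.3) + 281.66(T − 36.3) = 0
729.55 T = 51665
T = 51665/729.55 ≈ 70.82 °C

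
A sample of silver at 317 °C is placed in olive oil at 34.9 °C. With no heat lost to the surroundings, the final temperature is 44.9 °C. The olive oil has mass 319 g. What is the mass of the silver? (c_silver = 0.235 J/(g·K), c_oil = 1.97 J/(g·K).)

m ≈ 98.3 g

Taking heat into each body as positive, Σ m c ΔT = 0:
m·0.235·(44.9 − 317) + 319·1.97·(44.9 − 34.9) = 0
-63.94 m = -6284.3
m = -6284.3/-63.94 ≈ 98.28 g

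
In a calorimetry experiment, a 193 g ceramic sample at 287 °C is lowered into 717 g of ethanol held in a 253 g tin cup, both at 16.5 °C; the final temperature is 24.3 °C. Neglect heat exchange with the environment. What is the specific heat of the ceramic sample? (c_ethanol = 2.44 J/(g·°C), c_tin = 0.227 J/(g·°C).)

Net heat exchanged in the isolated system is zero:
193·c·(24.3 − 287) + 717·2.44·(24.3 − 16.5) + 253·0.227·(24.3 − 16.5) = 0
-50701 c = -14094
c = -14094/-50701 ≈ 0.278 J/(g·°C)

c ≈ 0.278 J/(g·°C)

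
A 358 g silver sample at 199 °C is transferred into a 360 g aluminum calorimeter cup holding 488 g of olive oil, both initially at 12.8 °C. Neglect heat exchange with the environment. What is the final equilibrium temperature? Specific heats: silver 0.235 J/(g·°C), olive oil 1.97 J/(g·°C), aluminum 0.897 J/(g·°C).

Let T be the final temperature. ΣQ_i = 0:
358×0.235×(T − 199) + 488×1.97×(T − 12.8) + 360×0.897×(T − 12.8) = 0
1368.4 T = 33181
T ≈ 24.25 °C

T_f ≈ 24.2 °C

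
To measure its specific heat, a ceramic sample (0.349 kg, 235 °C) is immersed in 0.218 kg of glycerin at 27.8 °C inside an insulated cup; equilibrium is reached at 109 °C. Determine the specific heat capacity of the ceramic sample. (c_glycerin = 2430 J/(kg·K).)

c ≈ 978 J/(kg·K)

Net heat exchanged in the isolated system is zero:
0.349×c×(109 − 235) + 0.218×2430×(109 − 27.8) = 0
-43.97 c = -43015
c = -43015/-43.97 ≈ 978.2 J/(kg·K)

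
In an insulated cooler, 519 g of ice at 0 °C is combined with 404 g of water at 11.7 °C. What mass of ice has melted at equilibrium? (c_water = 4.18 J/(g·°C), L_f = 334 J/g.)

Cooling the water to 0 °C releases 404·4.18·11.7 = 19758 J.
To melt every bit of ice: 519·334 = 173346 J.
19758 J < 173346 J, so only part of the ice melts and the system sits at 0 °C.
m_melted·334 = 19758  ⇒  m_melted ≈ 59.16 g.

m_melted ≈ 59.2 g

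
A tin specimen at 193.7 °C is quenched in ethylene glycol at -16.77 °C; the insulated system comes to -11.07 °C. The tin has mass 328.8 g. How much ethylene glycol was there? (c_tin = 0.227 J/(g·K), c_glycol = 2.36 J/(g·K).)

m ≈ 1140 g

Setting the total heat transfer to zero:
328.8·0.227·(-11.07 − 193.7) + m·2.36·(-11.07 − (-16.77)) = 0
13.45 m = 15284
m = 15284/13.45 ≈ 1136 g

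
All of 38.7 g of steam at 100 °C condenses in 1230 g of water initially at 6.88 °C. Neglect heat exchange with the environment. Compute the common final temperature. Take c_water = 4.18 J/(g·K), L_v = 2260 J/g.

Net heat exchanged in the isolated system is zero:
latent heat released on condensation: 38.7·2260 = 87462; condensate cools 100→T: 38.7·4.18·(T − 100) = 161.77(T − 100); water warms: 1230·4.18·(T − 6.88) = 5141.4(T − 6.88)
5303.2 T = 87462 + 16177 + 35373 = 139011
T ≈ 26.21 °C (< 100 °C, so full condensation is consistent).

T_f ≈ 26.2 °C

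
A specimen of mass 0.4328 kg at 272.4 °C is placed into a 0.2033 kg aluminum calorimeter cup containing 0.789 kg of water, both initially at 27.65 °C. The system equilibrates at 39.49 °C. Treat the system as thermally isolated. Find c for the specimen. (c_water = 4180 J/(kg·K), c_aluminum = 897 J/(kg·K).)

c ≈ 409 J/(kg·K)

Energy conservation, ΣQ = 0:
0.4328·c·(39.49 − 272.4) + 0.789·4180·(39.49 − 27.65) + 0.2033·897·(39.49 − 27.65) = 0
-100.8 c = -41208
c = -41208/-100.8 ≈ 408.8 J/(kg·K)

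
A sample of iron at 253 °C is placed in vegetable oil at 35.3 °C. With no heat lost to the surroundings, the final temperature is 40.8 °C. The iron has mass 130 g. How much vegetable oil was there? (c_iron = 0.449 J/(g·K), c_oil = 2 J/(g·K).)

m ≈ 1130 g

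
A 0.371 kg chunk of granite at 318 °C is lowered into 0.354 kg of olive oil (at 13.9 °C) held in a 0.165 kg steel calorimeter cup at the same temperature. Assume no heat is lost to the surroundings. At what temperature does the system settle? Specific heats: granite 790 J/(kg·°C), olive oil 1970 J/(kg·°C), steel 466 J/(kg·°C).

Taking heat into each body as positive, Σ m c ΔT = 0:
0.371×790×(T − 318) + 0.354×1970×(T − 13.9) + 0.165×466×(T − 13.9) = 0
293.09(T − 318) + 697.38(T − 13.9) + 76.89(T − 13.9) = 0
1067.4 T = 103965
T ≈ 97.40 °C

T_f ≈ 97.4 °C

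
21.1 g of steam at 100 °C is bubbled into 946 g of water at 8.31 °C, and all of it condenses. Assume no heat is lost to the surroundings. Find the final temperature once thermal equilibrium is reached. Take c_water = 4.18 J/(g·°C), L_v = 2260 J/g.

T_f ≈ 22.1 °C

Heat gained plus heat lost sum to zero:
condense steam: −21.1×2260 = −47686; condensate cools 100→T: 21.1×4.18×(T − 100) = 88.2(T − 100); original water: 3954.3(T − 8.31)
4042.5 T = 47686 + 8819.8 + 32860 = 89366
T ≈ 22.11 °C, under the boiling point, so the assumption holds.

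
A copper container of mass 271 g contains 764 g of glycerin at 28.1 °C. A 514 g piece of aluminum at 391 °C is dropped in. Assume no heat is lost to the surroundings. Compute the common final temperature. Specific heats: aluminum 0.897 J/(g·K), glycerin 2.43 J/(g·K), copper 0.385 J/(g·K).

T_f ≈ 97.2 °C

Energy conservation, ΣQ = 0:
514·0.897·(T − 391) + 764·2.43·(T − 28.1) + 271·0.385·(T − 28.1) = 0
(461.06 + 1856.5 + 104.34) T = 461.06·391 + 1856.5·28.1 + 104.34·28.1
T = 235374/2421.9 ≈ 97.19 °C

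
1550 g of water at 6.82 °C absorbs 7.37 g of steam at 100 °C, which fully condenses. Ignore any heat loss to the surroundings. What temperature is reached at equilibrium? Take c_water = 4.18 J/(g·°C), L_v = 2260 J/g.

Setting the total heat transfer to zero:
steam→water at 100 °C releases m L_v = 7.37·2260 = 16656
  condensed water 100 °C→T: 30.81(T − 100)
  original water: 6479(T − 6.82)
6509.8 T = 16656 + 3080.7 + 44187 = 63924
T ≈ 9.82 °C (< 100 °C, so full condensation is consistent).

T_f ≈ 9.8 °C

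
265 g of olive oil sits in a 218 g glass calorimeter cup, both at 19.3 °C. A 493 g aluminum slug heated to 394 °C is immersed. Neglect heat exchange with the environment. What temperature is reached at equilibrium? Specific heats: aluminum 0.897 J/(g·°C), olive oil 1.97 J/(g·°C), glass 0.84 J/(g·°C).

Let T be the final temperature. ΣQ_i = 0:
493·0.897·(T − 394) + 265·1.97·(T − 19.3) + 218·0.84·(T − 19.3) = 0
1147.4 T = 187845
T = 187845/1147.4 ≈ 163.71 °C

T_f ≈ 163.7 °C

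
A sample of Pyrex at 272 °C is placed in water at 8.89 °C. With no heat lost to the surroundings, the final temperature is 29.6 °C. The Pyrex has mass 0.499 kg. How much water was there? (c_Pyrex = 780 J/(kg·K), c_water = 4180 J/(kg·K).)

m ≈ 1.09 kg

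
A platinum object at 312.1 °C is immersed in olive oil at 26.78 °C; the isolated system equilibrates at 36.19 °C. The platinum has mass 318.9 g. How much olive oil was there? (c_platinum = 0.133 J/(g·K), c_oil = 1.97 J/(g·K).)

Setting the total heat transfer to zero:
318.9·0.133·(36.19 − 312.1) + m·1.97·(36.19 − 26.78) = 0
18.54 m = 11702
m = 11702/18.54 ≈ 631.3 g

m ≈ 631 g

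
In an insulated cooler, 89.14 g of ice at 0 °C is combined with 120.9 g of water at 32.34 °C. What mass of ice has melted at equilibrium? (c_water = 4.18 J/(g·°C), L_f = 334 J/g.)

m_melted ≈ 48.9 g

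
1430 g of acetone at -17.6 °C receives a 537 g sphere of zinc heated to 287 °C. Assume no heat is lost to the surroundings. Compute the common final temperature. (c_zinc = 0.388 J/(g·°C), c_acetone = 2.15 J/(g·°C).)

T_f ≈ 1.7 °C

Heat gained plus heat lost sum to zero:
537×0.388×(T − 287) + 1430×2.15×(T − (-17.6)) = 0
208.36(T − 287) + 3074.5(T − (-17.6)) = 0
3282.9 T = 5687
T = 5687 / 3282.9 = 1.73 °C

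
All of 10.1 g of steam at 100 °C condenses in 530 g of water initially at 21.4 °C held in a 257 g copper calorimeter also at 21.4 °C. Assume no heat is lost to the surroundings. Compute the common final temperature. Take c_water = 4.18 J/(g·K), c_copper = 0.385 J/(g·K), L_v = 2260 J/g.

Heat gained plus heat lost sum to zero:
latent heat released on condensation: 10.1×2260 = 22826; condensed water 100 °C→T: 42.22(T − 100); water warms: 530×4.18×(T − 21.4) = 2215.4(T − 21.4); cup: 98.95(T − 21.4)
2356.6 T = 22826 + 4221.8 + 49527 = 76575
T ≈ 32.49 °C (< 100 °C, so full condensation is consistent).

T_f ≈ 32.5 °C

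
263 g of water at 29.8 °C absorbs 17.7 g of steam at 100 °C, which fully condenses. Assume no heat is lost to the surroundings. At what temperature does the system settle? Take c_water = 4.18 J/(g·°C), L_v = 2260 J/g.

Energy balance with sensible and latent terms:
condense steam: −17.7×2260 = −40002
  condensate cools 100→T: 17.7×4.18×(T − 100) = 73.99(T − 100)
  water warms: 263×4.18×(T − 29.8) = 1099.3(T − 29.8)
1173.3 T = 40002 + 7398.6 + 32760 = 80161
T ≈ 68.32 °C, under the boiling point, so the assumption holds.

T_f ≈ 68.3 °C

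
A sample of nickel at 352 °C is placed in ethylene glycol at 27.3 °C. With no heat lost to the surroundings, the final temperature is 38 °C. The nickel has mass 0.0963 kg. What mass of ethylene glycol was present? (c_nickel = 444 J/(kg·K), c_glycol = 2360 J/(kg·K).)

m ≈ 0.532 kg

Setting the total heat transfer to zero:
0.0963·444·(38 − 352) + m·2360·(38 − 27.3) = 0
25252 m = 13426
m = 13426/25252 ≈ 0.5317 kg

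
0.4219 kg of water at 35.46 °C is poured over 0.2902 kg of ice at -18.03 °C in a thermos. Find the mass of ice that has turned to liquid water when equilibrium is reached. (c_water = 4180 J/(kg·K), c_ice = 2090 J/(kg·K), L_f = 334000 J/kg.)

Water can give up m c ΔT = 0.4219·4180·35.46 = 62535 J before reaching 0 °C.
Warming the ice to 0 °C takes 0.2902·2090·18.03 = 10936 J, leaving 51600 J for melting.
To melt every bit of ice: 0.2902·334000 = 96927 J.
Since 51600 < 96927 J, not all the ice melts; equilibrium is at 0 °C.
Mass melted = 51600/334000 ≈ 0.1545 kg.

m_melted ≈ 0.154 kg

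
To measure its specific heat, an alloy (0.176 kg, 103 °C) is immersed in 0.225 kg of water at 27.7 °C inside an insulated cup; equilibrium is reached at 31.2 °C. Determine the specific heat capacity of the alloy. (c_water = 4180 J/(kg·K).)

Let T be the final temperature. ΣQ_i = 0:
0.176×c×(31.2 − 103) + 0.225×4180×(31.2 − 27.7) = 0
-12.64 c = -3291.8
c = -3291.8/-12.64 ≈ 260.5 J/(kg·K)

c ≈ 260 J/(kg·K)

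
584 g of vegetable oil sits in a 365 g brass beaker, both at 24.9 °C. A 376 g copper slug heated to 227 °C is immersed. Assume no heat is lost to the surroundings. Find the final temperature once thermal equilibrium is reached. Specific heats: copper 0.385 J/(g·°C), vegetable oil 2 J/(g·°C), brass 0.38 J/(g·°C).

T_f ≈ 45.1 °C

Heat gained plus heat lost sum to zero:
376·0.385·(T − 227) + 584·2·(T − 24.9) + 365·0.38·(T − 24.9) = 0
(144.76 + 1168 + 138.7) T = 144.76·227 + 1168·24.9 + 138.7·24.9
T ≈ 45.06 °C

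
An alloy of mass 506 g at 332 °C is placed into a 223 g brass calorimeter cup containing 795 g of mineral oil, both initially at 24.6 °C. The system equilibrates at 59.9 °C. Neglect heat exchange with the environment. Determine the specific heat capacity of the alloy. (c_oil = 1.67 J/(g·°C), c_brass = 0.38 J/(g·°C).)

c ≈ 0.362 J/(g·°C)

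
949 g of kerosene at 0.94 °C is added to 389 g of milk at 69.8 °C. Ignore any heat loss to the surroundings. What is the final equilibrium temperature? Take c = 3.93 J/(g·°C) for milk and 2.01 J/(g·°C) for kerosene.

T_f ≈ 31.6 °C

Heat lost by the milk equals heat gained by the kerosene:
389·3.93·(69.8 − T) = 949·2.01·(T − 0.94)
1528.8(69.8 − T) = 1907.5(T − 0.94)
3436.3 T = 108501  ⇒  T ≈ 31.58 °C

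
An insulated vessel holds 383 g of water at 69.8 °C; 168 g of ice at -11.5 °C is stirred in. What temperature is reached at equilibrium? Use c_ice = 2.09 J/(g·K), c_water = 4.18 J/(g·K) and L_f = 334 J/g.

T_f ≈ 22.4 °C

Setting the total heat transfer to zero:
warm ice to 0 °C: 168×2.09×(0 − (-11.5)) = 4037.9; melt ice: 168×334 = 56112; meltwater 0→T: 168×4.18×T = 702.24 T; water: 1600.9(T − 69.8)
2303.2 T = 111746 − 60150 = 51596
T ≈ 22.40 °C — above 0 °C, consistent with complete melting.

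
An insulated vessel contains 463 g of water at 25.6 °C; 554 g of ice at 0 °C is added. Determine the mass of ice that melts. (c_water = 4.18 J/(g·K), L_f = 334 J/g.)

m_melted ≈ 148 g

Cooling the water to 0 °C releases 463·4.18·25.6 = 49545 J.
To melt every bit of ice: 554·334 = 185036 J.
That's not enough to melt it all — equilibrium is at 0 °C with ice remaining.
m_melt = 49545 / L_f = 148.3 g.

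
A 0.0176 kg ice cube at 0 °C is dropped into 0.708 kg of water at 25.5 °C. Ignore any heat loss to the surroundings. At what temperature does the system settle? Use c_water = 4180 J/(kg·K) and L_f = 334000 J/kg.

T_f ≈ 22.9 °C

Sum of m c ΔT and latent-heat terms is zero:
latent heat to melt: 0.0176·334000 = 5878.4; meltwater 0→T: 0.0176·4180·T = 73.57 T; water: 2959.4(T − 25.5)
3033 T = 75466 − 5878.4 = 69587
T ≈ 22.94 °C (positive, so assuming full melt was valid).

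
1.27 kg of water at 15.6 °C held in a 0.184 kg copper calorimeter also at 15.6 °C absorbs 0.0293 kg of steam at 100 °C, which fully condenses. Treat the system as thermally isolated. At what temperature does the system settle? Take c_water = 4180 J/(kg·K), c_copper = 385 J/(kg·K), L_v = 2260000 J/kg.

T_f ≈ 29.5 °C

Energy conservation, ΣQ = 0:
steam→water at 100 °C releases m L_v = 0.0293·2260000 = 66218
  condensed water 100 °C→T: 122.47(T − 100)
  water warms: 1.27·4180·(T − 15.6) = 5308.6(T − 15.6)
  copper cup: 0.184·385·(T − 15.6) = 70.84(T − 15.6)
5501.9 T = 66218 + 12247 + 83919 = 162385
T ≈ 29.51 °C, under the boiling point, so the assumption holds.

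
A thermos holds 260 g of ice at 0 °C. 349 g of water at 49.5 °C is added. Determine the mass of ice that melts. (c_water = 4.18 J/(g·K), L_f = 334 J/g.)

m_melted ≈ 216 g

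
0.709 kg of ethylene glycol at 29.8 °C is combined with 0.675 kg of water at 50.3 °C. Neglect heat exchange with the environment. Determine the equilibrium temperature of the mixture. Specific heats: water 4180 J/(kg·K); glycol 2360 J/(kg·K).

T_f ≈ 42.7 °C

Heat lost by the water equals heat gained by the glycol:
0.675×4180×(50.3 − T) = 0.709×2360×(T − 29.8)
2821.5(50.3 − T) = 1673.2(T − 29.8)
4494.7 T = 191784  ⇒  T ≈ 42.67 °C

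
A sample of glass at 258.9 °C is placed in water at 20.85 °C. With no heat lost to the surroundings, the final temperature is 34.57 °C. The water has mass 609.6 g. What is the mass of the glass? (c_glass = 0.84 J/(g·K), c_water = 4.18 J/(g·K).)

m ≈ 186 g

Heat lost by the glass = heat gained by the water:
m×0.84×(258.9 − 34.57) = 609.6×4.18×(34.57 − 20.85)
188.44 m = 34960  ⇒  m ≈ 185.5 g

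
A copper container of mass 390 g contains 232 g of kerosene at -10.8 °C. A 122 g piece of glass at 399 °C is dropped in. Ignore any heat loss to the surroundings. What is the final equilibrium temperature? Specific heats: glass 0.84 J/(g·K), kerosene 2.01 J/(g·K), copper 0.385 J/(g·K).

T_f ≈ 47.6 °C

Heat gained plus heat lost sum to zero:
122×0.84×(T − 399) + 232×2.01×(T − (-10.8)) + 390×0.385×(T − (-10.8)) = 0
102.48(T − 399) + 466.32(T − (-10.8)) + 150.15(T − (-10.8)) = 0
(102.48 + 466.32 + 150.15) T = 102.48×399 + 466.32×(-10.8) + 150.15×(-10.8)
T ≈ 47.61 °C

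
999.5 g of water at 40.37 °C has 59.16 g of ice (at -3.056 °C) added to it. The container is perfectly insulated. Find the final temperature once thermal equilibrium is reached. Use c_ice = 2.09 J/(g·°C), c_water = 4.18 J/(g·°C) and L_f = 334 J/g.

Conservation of energy gives ΣQ = 0:
ice -3.056→0 °C: 59.16·2.09·3.056 = 377.86
  melt ice: 59.16·334 = 19759
  warm the meltwater: 247.29 T
  water cools: 999.5·4.18·(T − 40.37) = 4177.9(T − 40.37)
4425.2 T = 168662 − 20137 = 148525
T ≈ 33.56 °C (positive, so assuming full melt was valid).

T_f ≈ 33.6 °C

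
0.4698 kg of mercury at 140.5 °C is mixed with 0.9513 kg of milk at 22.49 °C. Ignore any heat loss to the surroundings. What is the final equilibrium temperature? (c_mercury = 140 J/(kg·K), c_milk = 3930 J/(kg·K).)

Energy conservation, ΣQ = 0:
0.4698×140×(T − 140.5) + 0.9513×3930×(T − 22.49) = 0
(65.77 + 3738.6) T = 65.77×140.5 + 3738.6×22.49
T = 93322/3804.4 ≈ 24.53 °C

T_f ≈ 24.5 °C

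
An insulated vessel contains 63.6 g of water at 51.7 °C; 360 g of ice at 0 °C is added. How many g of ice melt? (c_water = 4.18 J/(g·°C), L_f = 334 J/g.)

m_melted ≈ 41.2 g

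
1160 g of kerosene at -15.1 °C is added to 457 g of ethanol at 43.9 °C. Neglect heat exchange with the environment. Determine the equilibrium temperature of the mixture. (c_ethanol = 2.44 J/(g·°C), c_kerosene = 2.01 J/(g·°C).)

T_f is the heat-capacity-weighted average of the initial temperatures:
T_f = (1115.1×43.9 + 2331.6×(-15.1)) / (1115.1 + 2331.6)
    = 13745 / 3446.7 ≈ 3.99 °C

T_f ≈ 4.0 °C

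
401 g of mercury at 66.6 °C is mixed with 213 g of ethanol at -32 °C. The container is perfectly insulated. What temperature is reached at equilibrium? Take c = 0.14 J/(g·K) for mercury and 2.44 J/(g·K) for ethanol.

T_f ≈ -22.4 °C

Setting the total heat transfer to zero:
401*0.14*(T − 66.6) + 213*2.44*(T − (-32)) = 0
56.14(T − 66.6) + 519.72(T − (-32)) = 0
(56.14 + 519.72) T = 56.14*66.6 + 519.72*(-32)
T = -12892 / 575.86 = -22.4 °C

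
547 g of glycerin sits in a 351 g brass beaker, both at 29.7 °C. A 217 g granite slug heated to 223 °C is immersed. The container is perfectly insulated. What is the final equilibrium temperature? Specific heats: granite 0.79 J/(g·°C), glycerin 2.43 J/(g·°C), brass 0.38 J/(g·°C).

T_f ≈ 50.0 °C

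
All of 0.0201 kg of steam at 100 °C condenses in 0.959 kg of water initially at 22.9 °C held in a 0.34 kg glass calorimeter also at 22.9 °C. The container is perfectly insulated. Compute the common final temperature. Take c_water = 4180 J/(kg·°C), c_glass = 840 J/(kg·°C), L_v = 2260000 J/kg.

Conservation of energy gives ΣQ = 0:
condense steam: −0.0201×2260000 = −45426; condensed water 100 °C→T: 84.02(T − 100); original water: 4008.6(T − 22.9); cup: 285.6(T − 22.9)
4378.2 T = 45426 + 8401.8 + 98338 = 152165
T ≈ 34.75 °C — below 100 °C, confirming all the steam condensed.

T_f ≈ 34.8 °C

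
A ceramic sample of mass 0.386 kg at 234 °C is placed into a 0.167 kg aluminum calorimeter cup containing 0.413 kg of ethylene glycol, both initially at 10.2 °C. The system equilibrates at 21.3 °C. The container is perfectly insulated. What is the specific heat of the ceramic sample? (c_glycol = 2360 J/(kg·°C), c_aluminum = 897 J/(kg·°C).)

Net heat exchanged in the isolated system is zero:
0.386·c·(21.3 − 234) + 0.413·2360·(21.3 − 10.2) + 0.167·897·(21.3 − 10.2) = 0
-82.1 c = -12482
c = -12482/-82.1 ≈ 152 J/(kg·°C)

c ≈ 152 J/(kg·°C)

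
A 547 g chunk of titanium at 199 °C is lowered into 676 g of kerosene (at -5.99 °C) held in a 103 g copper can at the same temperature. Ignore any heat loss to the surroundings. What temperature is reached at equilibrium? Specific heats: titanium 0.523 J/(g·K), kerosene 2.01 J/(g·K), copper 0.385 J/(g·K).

Let T be the final temperature. ΣQ_i = 0:
547*0.523*(T − 199) + 676*2.01*(T − (-5.99)) + 103*0.385*(T − (-5.99)) = 0
1684.5 T = 48554
T = 48554/1684.5 ≈ 28.82 °C

T_f ≈ 28.8 °C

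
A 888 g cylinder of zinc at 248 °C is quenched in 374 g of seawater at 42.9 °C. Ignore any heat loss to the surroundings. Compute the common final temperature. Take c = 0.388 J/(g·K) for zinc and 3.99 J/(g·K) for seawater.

Let T be the final temperature. ΣQ_i = 0:
888·0.388·(T − 248) + 374·3.99·(T − 42.9) = 0
1836.8 T = 149465
T = 149465 / 1836.8 = 81.4 °C

T_f ≈ 81.4 °C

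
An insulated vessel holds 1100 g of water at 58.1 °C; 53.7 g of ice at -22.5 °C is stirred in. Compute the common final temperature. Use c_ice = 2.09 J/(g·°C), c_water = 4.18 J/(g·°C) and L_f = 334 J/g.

T_f ≈ 51.2 °C

Heat gained plus heat lost sum to zero:
ice -22.5→0 °C: 53.7·2.09·22.5 = 2525.2
  melt ice: 53.7·334 = 17936
  warm the meltwater: 224.47 T
  water cools: 1100·4.18·(T − 58.1) = 4598(T − 58.1)
4822.5 T = 267144 − 20461 = 246683
T ≈ 51.15 °C (positive, so assuming full melt was valid).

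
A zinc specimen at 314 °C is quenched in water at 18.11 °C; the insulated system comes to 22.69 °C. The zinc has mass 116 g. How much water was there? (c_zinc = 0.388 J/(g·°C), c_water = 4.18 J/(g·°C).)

Heat lost by the zinc = heat gained by the water:
116×0.388×(314 − 22.69) = m×4.18×(22.69 − 18.11)
19.14 m = 13111  ⇒  m ≈ 684.9 g

m ≈ 685 g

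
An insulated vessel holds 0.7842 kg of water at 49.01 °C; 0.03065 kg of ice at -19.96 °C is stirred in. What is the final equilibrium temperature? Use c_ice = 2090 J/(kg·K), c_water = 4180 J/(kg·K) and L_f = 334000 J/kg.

T_f ≈ 43.8 °C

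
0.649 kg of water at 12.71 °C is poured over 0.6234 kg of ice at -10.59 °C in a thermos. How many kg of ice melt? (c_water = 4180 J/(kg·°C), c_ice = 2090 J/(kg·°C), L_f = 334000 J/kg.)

Water can give up m c ΔT = 0.649×4180×12.71 = 34480 J before reaching 0 °C.
Of that, 0.6234×2090×10.59 = 13798 J goes to bring the ice to 0 °C, leaving 20682 J.
To melt every bit of ice: 0.6234×334000 = 208216 J.
20682 J < 208216 J, so only part of the ice melts and the system sits at 0 °C.
Mass melted = 20682/334000 ≈ 0.06192 kg.

m_melted ≈ 0.0619 kg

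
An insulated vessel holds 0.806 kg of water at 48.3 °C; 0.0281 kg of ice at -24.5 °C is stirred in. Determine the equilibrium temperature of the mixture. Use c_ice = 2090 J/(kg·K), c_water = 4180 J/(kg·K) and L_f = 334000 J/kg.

T_f ≈ 43.6 °C

Setting the total heat transfer to zero:
warm ice to 0 °C: 0.0281×2090×(0 − (-24.5)) = 1438.9
  latent heat to melt: 0.0281×334000 = 9385.4
  warm the meltwater: 117.46 T
  water: 3369.1(T − 48.3)
3486.5 T = 162727 − 10824 = 151902
T ≈ 43.57 °C (positive, so assuming full melt was valid).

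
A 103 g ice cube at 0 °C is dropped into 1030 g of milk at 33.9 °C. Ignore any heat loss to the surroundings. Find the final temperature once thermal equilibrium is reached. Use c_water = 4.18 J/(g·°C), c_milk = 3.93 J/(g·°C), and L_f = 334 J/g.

Setting the total heat transfer to zero:
melt ice: 103·334 = 34402
  warm the meltwater: 430.54 T
  milk: 4047.9(T − 33.9)
4478.4 T = 137224 − 34402 = 102822
T ≈ 22.96 °C — above 0 °C, consistent with complete melting.

T_f ≈ 23.0 °C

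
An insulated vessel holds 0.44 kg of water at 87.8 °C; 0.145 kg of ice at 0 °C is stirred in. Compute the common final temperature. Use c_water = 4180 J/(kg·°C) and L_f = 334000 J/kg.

T_f ≈ 46.2 °C

Energy balance with sensible and latent terms:
fusion: m_ice L_f = 0.145·334000 = 48430; meltwater 0→T: 0.145·4180·T = 606.1 T; water: 1839.2(T − 87.8)
2445.3 T = 161482 − 48430 = 113052
T ≈ 46.23 °C (positive, so assuming full melt was valid).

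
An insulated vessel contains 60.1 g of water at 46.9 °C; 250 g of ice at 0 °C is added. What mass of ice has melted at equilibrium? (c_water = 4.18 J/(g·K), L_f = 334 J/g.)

Water can give up m c ΔT = 60.1×4.18×46.9 = 11782 J before reaching 0 °C.
Melting all 250 g of ice would need 250×334 = 83500 J.
Since 11782 < 83500 J, not all the ice melts; equilibrium is at 0 °C.
m_melt = 11782 / L_f = 35.28 g.

m_melted ≈ 35.3 g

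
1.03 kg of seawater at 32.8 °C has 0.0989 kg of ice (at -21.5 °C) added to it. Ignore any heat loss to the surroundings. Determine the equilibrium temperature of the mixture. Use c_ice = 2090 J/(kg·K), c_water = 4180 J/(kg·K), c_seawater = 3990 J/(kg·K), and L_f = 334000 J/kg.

T_f ≈ 21.5 °C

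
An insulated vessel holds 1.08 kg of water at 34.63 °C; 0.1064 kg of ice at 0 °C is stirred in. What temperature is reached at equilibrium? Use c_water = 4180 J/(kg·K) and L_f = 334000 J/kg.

T_f ≈ 24.4 °C

Heat gained plus heat lost sum to zero:
fusion: m_ice L_f = 0.1064·334000 = 35538; warm the meltwater: 444.75 T; water: 4514.4(T − 34.63)
4959.2 T = 156334 − 35538 = 120796
T ≈ 24.36 °C (positive, so assuming full melt was valid).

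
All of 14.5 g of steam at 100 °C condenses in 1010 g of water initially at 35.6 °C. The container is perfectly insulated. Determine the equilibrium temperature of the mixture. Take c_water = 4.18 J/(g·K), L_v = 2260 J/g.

T_f ≈ 44.2 °C

Conservation of energy gives ΣQ = 0:
condense steam: −14.5·2260 = −32770; condensate cools 100→T: 14.5·4.18·(T − 100) = 60.61(T − 100); original water: 4221.8(T − 35.6)
4282.4 T = 32770 + 6061 + 150296 = 189127
T ≈ 44.16 °C (< 100 °C, so full condensation is consistent).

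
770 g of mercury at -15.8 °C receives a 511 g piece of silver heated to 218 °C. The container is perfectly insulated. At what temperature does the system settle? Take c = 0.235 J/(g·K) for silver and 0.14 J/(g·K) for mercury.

T_f ≈ 107.4 °C

T_f = Σ m_i c_i T_i / Σ m_i c_i:
T_f = (120.08×218 + 107.8×(-15.8)) / (120.08 + 107.8)
    = 24475 / 227.88 ≈ 107.40 °C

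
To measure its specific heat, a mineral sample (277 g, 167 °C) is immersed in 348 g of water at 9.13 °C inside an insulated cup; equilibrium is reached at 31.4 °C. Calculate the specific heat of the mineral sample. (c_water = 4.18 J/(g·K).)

c ≈ 0.862 J/(g·K)

Heat lost by the mineral sample = heat gained by the water:
277×c×(167 − 31.4) = 348×4.18×(31.4 − 9.13)
37561 c = 32395  ⇒  c ≈ 0.8625 J/(g·K)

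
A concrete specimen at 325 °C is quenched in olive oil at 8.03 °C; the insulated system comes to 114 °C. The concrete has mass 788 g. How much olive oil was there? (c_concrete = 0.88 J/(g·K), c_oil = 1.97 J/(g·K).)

Heat lost by the concrete = heat gained by the oil:
788·0.88·(325 − 114) = m·1.97·(114 − 8.03)
208.76 m = 146316  ⇒  m ≈ 700.9 g

m ≈ 701 g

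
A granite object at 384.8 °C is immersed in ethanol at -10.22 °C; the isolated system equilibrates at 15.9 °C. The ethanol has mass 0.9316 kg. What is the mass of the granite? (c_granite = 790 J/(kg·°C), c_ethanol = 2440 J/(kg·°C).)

m ≈ 0.204 kg

Energy conservation, ΣQ = 0:
m×790×(15.9 − 384.8) + 0.9316×2440×(15.9 − (-10.22)) = 0
-291431 m = -59373
m = -59373/-291431 ≈ 0.2037 kg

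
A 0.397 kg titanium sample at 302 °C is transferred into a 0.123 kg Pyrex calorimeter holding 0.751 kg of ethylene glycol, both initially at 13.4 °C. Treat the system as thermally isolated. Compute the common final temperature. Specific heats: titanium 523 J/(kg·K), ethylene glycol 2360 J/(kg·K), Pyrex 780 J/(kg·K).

Let T be the final temperature. ΣQ_i = 0:
0.397×523×(T − 302) + 0.751×2360×(T − 13.4) + 0.123×780×(T − 13.4) = 0
207.63(T − 302) + 1772.4(T − 13.4) + 95.94(T − 13.4) = 0
(207.63 + 1772.4 + 95.94) T = 207.63×302 + 1772.4×13.4 + 95.94×13.4
T = 87740 / 2075.9 = 42.3 °C

T_f ≈ 42.3 °C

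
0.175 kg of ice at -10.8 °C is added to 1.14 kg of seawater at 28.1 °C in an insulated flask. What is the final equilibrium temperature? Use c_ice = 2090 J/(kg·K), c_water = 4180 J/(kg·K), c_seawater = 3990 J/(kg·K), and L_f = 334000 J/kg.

T_f ≈ 12.4 °C

Setting the total heat transfer to zero:
warm ice to 0 °C: 0.175·2090·(0 − (-10.8)) = 3950.1
  fusion: m_ice L_f = 0.175·334000 = 58450
  warm the meltwater: 731.5 T
  seawater: 4548.6(T − 28.1)
5280.1 T = 127816 − 62400 = 65416
T ≈ 12.39 °C — above 0 °C, consistent with complete melting.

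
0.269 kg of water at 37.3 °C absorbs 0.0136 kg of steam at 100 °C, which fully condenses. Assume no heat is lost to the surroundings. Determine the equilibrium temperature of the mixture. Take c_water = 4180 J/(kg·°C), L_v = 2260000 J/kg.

T_f ≈ 66.3 °C

Heat gained plus heat lost sum to zero:
latent heat released on condensation: 0.0136×2260000 = 30736; condensed water 100 °C→T: 56.85(T − 100); water warms: 0.269×4180×(T − 37.3) = 1124.4(T − 37.3)
1181.3 T = 30736 + 5684.8 + 41941 = 78362
T ≈ 66.34 °C, under the boiling point, so the assumption holds.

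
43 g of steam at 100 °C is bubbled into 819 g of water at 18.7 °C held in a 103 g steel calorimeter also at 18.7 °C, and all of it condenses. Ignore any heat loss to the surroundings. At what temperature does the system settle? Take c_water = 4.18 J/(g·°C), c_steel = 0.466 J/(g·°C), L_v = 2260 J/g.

T_f ≈ 49.3 °C

Energy conservation, ΣQ = 0:
steam→water at 100 °C releases m L_v = 43×2260 = 97180
  condensate cools 100→T: 43×4.18×(T − 100) = 179.74(T − 100)
  original water: 3423.4(T − 18.7)
  steel cup: 103×0.466×(T − 18.7) = 48(T − 18.7)
3651.2 T = 97180 + 17974 + 64916 = 180070
T ≈ 49.32 °C (< 100 °C, so full condensation is consistent).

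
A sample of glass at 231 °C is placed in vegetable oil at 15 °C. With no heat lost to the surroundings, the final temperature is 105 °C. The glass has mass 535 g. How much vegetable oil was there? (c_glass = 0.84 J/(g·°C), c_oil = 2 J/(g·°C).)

Heat lost by the glass = heat gained by the oil:
535×0.84×(231 − 105) = m×2×(105 − 15)
180 m = 56624  ⇒  m ≈ 314.6 g

m ≈ 315 g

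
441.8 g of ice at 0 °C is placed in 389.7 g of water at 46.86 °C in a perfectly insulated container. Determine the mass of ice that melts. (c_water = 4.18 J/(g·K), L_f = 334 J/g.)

m_melted ≈ 229 g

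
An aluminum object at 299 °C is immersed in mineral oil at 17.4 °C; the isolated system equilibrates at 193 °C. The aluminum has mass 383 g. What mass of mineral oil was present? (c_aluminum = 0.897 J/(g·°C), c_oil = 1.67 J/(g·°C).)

m ≈ 124 g

|Q_aluminum| = |Q_oil|:
383·0.897·(299 − 193) = m·1.67·(193 − 17.4)
293.25 m = 36416  ⇒  m ≈ 124.2 g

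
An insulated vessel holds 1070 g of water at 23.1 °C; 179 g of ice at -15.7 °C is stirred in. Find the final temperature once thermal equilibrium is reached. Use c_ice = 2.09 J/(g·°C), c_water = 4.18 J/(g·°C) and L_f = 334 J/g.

T_f ≈ 7.2 °C

Energy conservation, ΣQ = 0:
warm ice to 0 °C: 179·2.09·(0 − (-15.7)) = 5873.5; latent heat to melt: 179·334 = 59786; warm the meltwater: 748.22 T; water: 4472.6(T − 23.1)
5220.8 T = 103317 − 65660 = 37658
T ≈ 7.21 °C — above 0 °C, consistent with complete melting.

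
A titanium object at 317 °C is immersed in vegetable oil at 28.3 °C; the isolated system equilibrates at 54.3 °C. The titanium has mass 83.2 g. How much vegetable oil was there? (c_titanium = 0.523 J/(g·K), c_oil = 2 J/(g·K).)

m ≈ 220 g

Heat lost by the titanium = heat gained by the oil:
83.2·0.523·(317 − 54.3) = m·2·(54.3 − 28.3)
52 m = 11431  ⇒  m ≈ 219.8 g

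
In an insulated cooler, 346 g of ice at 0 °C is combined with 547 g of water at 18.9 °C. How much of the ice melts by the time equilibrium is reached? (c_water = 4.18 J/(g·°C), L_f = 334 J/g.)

m_melted ≈ 129 g

Cooling the water to 0 °C releases 547×4.18×18.9 = 43214 J.
Fully melting the ice requires m_ice L_f = 346×334 = 115564 J.
That's not enough to melt it all — equilibrium is at 0 °C with ice remaining.
m_melt = 43214 / L_f = 129.4 g.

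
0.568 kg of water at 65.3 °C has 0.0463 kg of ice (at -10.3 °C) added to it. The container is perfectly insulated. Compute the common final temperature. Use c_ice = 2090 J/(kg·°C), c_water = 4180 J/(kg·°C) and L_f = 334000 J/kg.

T_f ≈ 54.0 °C

Energy balance with sensible and latent terms:
warm ice to 0 °C: 0.0463×2090×(0 − (-10.3)) = 996.7; fusion: m_ice L_f = 0.0463×334000 = 15464; meltwater 0→T: 0.0463×4180×T = 193.53 T; water cools: 0.568×4180×(T − 65.3) = 2374.2(T − 65.3)
2567.8 T = 155038 − 16461 = 138577
T ≈ 53.97 °C (positive, so assuming full melt was valid).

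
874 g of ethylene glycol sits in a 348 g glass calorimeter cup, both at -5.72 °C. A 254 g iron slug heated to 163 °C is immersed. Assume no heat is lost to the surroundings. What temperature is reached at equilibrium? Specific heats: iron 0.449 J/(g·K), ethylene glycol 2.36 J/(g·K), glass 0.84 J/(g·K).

T_f ≈ 2.1 °C

Energy conservation, ΣQ = 0:
254×0.449×(T − 163) + 874×2.36×(T − (-5.72)) + 348×0.84×(T − (-5.72)) = 0
2469 T = 5119.1
T = 5119.1 / 2469 = 2.07 °C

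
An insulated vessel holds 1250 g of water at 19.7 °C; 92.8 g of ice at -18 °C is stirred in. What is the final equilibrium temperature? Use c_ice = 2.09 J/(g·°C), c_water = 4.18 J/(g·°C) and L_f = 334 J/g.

T_f ≈ 12.2 °C

Heat gained plus heat lost sum to zero:
warm ice to 0 °C: 92.8·2.09·(0 − (-18)) = 3491.1
  melt ice: 92.8·334 = 30995
  meltwater 0→T: 92.8·4.18·T = 387.9 T
  water cools: 1250·4.18·(T − 19.7) = 5225(T − 19.7)
5612.9 T = 102932 − 34486 = 68446
T ≈ 12.19 °C. Since T > 0 °C, the all-ice-melts assumption holds.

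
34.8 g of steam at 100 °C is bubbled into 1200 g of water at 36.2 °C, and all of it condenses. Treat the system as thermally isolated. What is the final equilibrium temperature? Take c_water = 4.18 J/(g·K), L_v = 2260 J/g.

T_f ≈ 53.2 °C

Energy conservation, ΣQ = 0:
latent heat released on condensation: 34.8·2260 = 78648; condensed water 100 °C→T: 145.46(T − 100); original water: 5016(T − 36.2)
5161.5 T = 78648 + 14546 + 181579 = 274774
T ≈ 53.24 °C — below 100 °C, confirming all the steam condensed.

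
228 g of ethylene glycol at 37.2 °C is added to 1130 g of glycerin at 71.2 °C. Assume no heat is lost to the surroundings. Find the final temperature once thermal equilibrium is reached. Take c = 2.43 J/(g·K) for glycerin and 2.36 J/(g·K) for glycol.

T_f ≈ 65.6 °C

Net heat exchanged in the isolated system is zero:
1130*2.43*(T − 71.2) + 228*2.36*(T − 37.2) = 0
2745.9(T − 71.2) + 538.08(T − 37.2) = 0
(2745.9 + 538.08) T = 2745.9*71.2 + 538.08*37.2
T = 215525/3284 ≈ 65.63 °C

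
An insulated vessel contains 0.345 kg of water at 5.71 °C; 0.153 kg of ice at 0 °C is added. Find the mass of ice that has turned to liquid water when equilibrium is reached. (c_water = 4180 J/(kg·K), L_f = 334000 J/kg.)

Water can give up m c ΔT = 0.345×4180×5.71 = 8234.4 J before reaching 0 °C.
To melt every bit of ice: 0.153×334000 = 51102 J.
That's not enough to melt it all — equilibrium is at 0 °C with ice remaining.
m_melt = 8234.4 / L_f = 0.02465 kg.

m_melted ≈ 0.0247 kg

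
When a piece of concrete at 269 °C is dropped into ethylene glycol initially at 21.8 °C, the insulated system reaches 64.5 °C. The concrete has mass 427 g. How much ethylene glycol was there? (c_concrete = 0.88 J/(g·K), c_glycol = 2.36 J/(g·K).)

Conservation of energy gives ΣQ = 0:
427×0.88×(64.5 − 269) + m×2.36×(64.5 − 21.8) = 0
100.77 m = 76843
m = 76843/100.77 ≈ 762.5 g

m ≈ 763 g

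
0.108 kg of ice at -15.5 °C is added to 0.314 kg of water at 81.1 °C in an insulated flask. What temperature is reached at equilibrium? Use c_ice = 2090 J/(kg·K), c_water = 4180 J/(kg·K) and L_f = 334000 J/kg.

T_f ≈ 37.9 °C

Heat gained plus heat lost sum to zero:
ice -15.5→0 °C: 0.108·2090·15.5 = 3498.7
  melt ice: 0.108·334000 = 36072
  meltwater 0→T: 0.108·4180·T = 451.44 T
  water cools: 0.314·4180·(T − 81.1) = 1312.5(T − 81.1)
1764 T = 106445 − 39571 = 66875
T ≈ 37.91 °C. Since T > 0 °C, the all-ice-melts assumption holds.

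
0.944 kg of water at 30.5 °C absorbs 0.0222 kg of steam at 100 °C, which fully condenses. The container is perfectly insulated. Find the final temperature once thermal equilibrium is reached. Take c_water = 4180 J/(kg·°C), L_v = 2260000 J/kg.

T_f ≈ 44.5 °C

Setting the total heat transfer to zero:
condense steam: −0.0222·2260000 = −50172
  condensate cools 100→T: 0.0222·4180·(T − 100) = 92.8(T − 100)
  original water: 3945.9(T − 30.5)
4038.7 T = 50172 + 9279.6 + 120351 = 179802
T ≈ 44.52 °C, under the boiling point, so the assumption holds.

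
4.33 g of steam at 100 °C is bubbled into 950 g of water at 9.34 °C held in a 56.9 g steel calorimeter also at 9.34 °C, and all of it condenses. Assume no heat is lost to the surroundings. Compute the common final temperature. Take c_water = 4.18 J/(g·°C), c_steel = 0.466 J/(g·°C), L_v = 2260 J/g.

Setting the total heat transfer to zero:
steam→water at 100 °C releases m L_v = 4.33×2260 = 9785.8; condensate cools 100→T: 4.33×4.18×(T − 100) = 18.1(T − 100); original water: 3971(T − 9.34); cup: 26.52(T − 9.34)
4015.6 T = 9785.8 + 1809.9 + 37337 = 48933
T ≈ 12.19 °C, under the boiling point, so the assumption holds.

T_f ≈ 12.2 °C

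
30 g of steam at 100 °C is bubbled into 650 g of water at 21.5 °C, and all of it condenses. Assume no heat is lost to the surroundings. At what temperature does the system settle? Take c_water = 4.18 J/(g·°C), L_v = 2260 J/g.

T_f ≈ 48.8 °C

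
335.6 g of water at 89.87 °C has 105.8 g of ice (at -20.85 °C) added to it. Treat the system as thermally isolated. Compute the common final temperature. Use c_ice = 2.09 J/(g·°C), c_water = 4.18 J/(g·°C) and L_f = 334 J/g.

T_f ≈ 46.7 °C

Net heat exchanged in the isolated system is zero:
warm ice to 0 °C: 105.8·2.09·(0 − (-20.85)) = 4610.4; latent heat to melt: 105.8·334 = 35337; warm the meltwater: 442.24 T; water: 1402.8(T − 89.87)
1845.1 T = 126070 − 39948 = 86123
T ≈ 46.68 °C (positive, so assuming full melt was valid).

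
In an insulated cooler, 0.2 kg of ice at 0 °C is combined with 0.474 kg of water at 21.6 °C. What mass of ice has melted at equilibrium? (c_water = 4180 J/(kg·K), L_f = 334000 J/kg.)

m_melted ≈ 0.128 kg

Cooling the water to 0 °C releases 0.474·4180·21.6 = 42797 J.
Fully melting the ice requires m_ice L_f = 0.2·334000 = 66800 J.
42797 J < 66800 J, so only part of the ice melts and the system sits at 0 °C.
m_melt = 42797 / L_f = 0.1281 kg.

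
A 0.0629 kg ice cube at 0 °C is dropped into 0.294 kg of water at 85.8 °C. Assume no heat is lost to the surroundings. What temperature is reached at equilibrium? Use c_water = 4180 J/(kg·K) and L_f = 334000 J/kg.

Energy conservation, ΣQ = 0:
melt ice: 0.0629·334000 = 21009
  meltwater 0→T: 0.0629·4180·T = 262.92 T
  water: 1228.9(T − 85.8)
1491.8 T = 105441 − 21009 = 84433
T ≈ 56.60 °C — above 0 °C, consistent with complete melting.

T_f ≈ 56.6 °C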